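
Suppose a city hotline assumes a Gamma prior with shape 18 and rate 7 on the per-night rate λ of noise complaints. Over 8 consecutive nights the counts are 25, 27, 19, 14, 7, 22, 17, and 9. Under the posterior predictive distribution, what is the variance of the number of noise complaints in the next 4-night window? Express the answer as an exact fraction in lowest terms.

12008/225

Total count: 25 + 27 + 19 + 14 + 7 + 22 + 17 + 9 = 140.
Total exposure: 8 nights.
Gamma(α, β) with Poisson data over total exposure Σt gives posterior Gamma(α+Σx, β+Σt) = Gamma(158, 15).
The posterior predictive for a window of length T is Negative Binomial with variance T·α'·(β'+T)/β'² = 4·158·19/225 = 12008/225.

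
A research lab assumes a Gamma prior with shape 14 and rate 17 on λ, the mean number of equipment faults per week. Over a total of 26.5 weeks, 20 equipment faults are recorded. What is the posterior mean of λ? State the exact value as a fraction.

Total count 20 over total exposure 26.5 weeks.
By Gamma–Poisson conjugacy, the posterior is Gamma(α + Σx, β + Σt) = Gamma(14 + 20, 17 + 26.5) = Gamma(34, 87/2).
Posterior mean = α'/β' = 34/(87/2) = 68/87.

68/87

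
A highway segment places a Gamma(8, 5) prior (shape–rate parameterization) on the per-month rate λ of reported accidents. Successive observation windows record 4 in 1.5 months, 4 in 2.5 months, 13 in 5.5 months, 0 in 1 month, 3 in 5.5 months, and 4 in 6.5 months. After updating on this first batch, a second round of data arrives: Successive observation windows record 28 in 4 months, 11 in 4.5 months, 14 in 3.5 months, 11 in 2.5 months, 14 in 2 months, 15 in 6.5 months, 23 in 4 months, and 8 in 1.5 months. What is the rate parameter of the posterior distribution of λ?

Total count: 4 + 4 + 13 + 0 + 3 + 4 = 28.
Total exposure: 1.5 + 2.5 + 5.5 + 1 + 5.5 + 6.5 = 22.5 months.
After the first batch: Gamma(8 + 28, 5 + 22.5) = Gamma(36, 55/2).
Total count: 28 + 11 + 14 + 11 + 14 + 15 + 23 + 8 = 124.
Total exposure: 4 + 4.5 + 3.5 + 2.5 + 2 + 6.5 + 4 + 1.5 = 28.5 months.
After the second batch: Gamma(36 + 124, 55/2 + 28.5) = Gamma(160, 56).

56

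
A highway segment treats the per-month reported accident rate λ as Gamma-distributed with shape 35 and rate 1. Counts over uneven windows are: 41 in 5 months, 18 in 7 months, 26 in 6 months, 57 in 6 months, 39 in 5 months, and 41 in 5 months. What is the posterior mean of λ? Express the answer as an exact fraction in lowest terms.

257/35

Total count: 41 + 18 + 26 + 57 + 39 + 41 = 222.
Total exposure: 5 + 7 + 6 + 6 + 5 + 5 = 34 months.
By Gamma–Poisson conjugacy, the posterior is Gamma(α + Σx, β + Σt) = Gamma(35 + 222, 1 + 34) = Gamma(257, 35).
Posterior mean = α'/β' = 257/35.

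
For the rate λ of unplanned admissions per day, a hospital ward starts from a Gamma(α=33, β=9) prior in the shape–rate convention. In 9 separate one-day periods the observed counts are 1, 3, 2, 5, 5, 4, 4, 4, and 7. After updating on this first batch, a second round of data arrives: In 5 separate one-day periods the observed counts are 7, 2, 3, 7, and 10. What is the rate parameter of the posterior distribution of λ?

23

Total count: 1 + 3 + 2 + 5 + 5 + 4 + 4 + 4 + 7 = 35.
Total exposure: 9 days.
After the first batch: Gamma(33 + 35, 9 + 9) = Gamma(68, 18).
Total count: 7 + 2 + 3 + 7 + 10 = 29.
Total exposure: 5 days.
After the second batch: Gamma(68 + 29, 18 + 5) = Gamma(97, 23).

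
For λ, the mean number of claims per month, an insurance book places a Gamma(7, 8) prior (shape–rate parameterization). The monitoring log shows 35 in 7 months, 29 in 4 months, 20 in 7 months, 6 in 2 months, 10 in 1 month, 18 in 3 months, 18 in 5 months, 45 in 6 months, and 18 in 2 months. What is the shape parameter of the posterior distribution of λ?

206

Total count: 35 + 29 + 20 + 6 + 10 + 18 + 18 + 45 + 18 = 199.
Total exposure: 7 + 4 + 7 + 2 + 1 + 3 + 5 + 6 + 2 = 37 months.
Conjugate update: add total count to the shape and total exposure to the rate, giving Gamma(206, 45).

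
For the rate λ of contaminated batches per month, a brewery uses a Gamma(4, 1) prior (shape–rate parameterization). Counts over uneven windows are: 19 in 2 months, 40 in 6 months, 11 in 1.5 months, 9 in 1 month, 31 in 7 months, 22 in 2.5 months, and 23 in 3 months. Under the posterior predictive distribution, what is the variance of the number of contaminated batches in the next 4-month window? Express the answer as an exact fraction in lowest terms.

371/12

Total count: 19 + 40 + 11 + 9 + 31 + 22 + 23 = 155.
Total exposure: 2 + 6 + 1.5 + 1 + 7 + 2.5 + 3 = 23 months.
Conjugate update: add total count to the shape and total exposure to the rate, giving Gamma(159, 24).
The posterior predictive for a window of length T is Negative Binomial with variance T·α'·(β'+T)/β'² = 4·159·28/576 = 371/12.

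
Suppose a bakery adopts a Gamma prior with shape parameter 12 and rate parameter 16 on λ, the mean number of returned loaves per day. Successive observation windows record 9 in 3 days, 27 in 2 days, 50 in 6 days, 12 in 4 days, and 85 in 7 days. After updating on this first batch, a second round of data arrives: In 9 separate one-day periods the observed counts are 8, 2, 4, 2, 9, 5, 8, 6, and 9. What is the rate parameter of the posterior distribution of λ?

47

Total count: 9 + 27 + 50 + 12 + 85 = 183.
Total exposure: 3 + 2 + 6 + 4 + 7 = 22 days.
After the first batch: Gamma(12 + 183, 16 + 22) = Gamma(195, 38).
Total count: 8 + 2 + 4 + 2 + 9 + 5 + 8 + 6 + 9 = 53.
Total exposure: 9 days.
After the second batch: Gamma(195 + 53, 38 + 9) = Gamma(248, 47).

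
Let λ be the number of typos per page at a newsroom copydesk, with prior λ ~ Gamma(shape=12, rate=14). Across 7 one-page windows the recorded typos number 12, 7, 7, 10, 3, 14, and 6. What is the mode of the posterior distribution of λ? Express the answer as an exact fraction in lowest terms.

10/3

Total count: 12 + 7 + 7 + 10 + 3 + 14 + 6 = 59.
Total exposure: 7 pages.
By Gamma–Poisson conjugacy, the posterior is Gamma(α + Σx, β + Σt) = Gamma(12 + 59, 14 + 7) = Gamma(71, 21).
Posterior mode = (α'−1)/β' = 70/21 = 10/3.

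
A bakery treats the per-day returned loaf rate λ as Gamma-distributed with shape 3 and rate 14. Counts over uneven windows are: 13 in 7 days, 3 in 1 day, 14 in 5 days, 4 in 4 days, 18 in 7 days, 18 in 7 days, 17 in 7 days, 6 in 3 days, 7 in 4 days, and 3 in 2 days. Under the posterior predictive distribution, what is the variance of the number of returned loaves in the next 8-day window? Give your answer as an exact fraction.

58512/3721

Total count: 13 + 3 + 14 + 4 + 18 + 18 + 17 + 6 + 7 + 3 = 103.
Total exposure: 7 + 1 + 5 + 4 + 7 + 7 + 7 + 3 + 4 + 2 = 47 days.
Gamma(α, β) with Poisson data over total exposure Σt gives posterior Gamma(α+Σx, β+Σt) = Gamma(106, 61).
The posterior predictive for a window of length T is Negative Binomial with variance T·α'·(β'+T)/β'² = 8·106·69/3721 = 58512/3721.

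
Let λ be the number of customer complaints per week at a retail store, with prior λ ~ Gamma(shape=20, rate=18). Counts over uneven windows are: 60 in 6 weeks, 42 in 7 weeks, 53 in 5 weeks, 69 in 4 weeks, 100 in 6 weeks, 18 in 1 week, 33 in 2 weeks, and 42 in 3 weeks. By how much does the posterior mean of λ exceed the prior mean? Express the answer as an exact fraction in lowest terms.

3413/468

Total count: 60 + 42 + 53 + 69 + 100 + 18 + 33 + 42 = 417.
Total exposure: 6 + 7 + 5 + 4 + 6 + 1 + 2 + 3 = 34 weeks.
Conjugate update: add total count to the shape and total exposure to the rate, giving Gamma(437, 52).
Posterior mean = 437/52 = 437/52; prior mean = 20/18 = 10/9. Difference = 437/52 − 10/9 = 3413/468.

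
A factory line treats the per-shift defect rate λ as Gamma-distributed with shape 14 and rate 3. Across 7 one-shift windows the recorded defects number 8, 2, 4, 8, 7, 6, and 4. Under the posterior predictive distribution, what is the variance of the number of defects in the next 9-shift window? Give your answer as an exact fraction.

Total count: 8 + 2 + 4 + 8 + 7 + 6 + 4 = 39.
Total exposure: 7 shifts.
Gamma(α, β) with Poisson data over total exposure Σt gives posterior Gamma(α+Σx, β+Σt) = Gamma(53, 10).
The posterior predictive for a window of length T is Negative Binomial with variance T·α'·(β'+T)/β'² = 9·53·19/100 = 9063/100.

9063/100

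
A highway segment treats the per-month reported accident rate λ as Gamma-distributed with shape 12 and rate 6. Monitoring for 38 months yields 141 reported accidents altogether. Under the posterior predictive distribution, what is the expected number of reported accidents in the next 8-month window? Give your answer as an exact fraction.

306/11

Total count 141 over total exposure 38 months.
Posterior: α' = 12 + 141 = 153, β' = 6 + 38 = 44.
Predictive mean over an 8-month window = T·E[λ|data] = 8·153/44 = 306/11.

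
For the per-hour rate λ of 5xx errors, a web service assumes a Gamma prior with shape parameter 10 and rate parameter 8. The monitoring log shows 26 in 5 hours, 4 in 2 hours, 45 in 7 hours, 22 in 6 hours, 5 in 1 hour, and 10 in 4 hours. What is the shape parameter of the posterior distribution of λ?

122

Total count: 26 + 4 + 45 + 22 + 5 + 10 = 112.
Total exposure: 5 + 2 + 7 + 6 + 1 + 4 = 25 hours.
The Gamma prior is conjugate for the Poisson rate, so λ | data ~ Gamma(10+112, 8+25) = Gamma(122, 33).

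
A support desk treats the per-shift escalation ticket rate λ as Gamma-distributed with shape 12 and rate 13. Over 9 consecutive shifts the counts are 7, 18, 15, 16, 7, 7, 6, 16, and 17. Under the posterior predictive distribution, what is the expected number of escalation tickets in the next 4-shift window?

22

Total count: 7 + 18 + 15 + 16 + 7 + 7 + 6 + 16 + 17 = 109.
Total exposure: 9 shifts.
Posterior: α' = 12 + 109 = 121, β' = 13 + 9 = 22.
Predictive mean over a 4-shift window = T·E[λ|data] = 4·121/22 = 22.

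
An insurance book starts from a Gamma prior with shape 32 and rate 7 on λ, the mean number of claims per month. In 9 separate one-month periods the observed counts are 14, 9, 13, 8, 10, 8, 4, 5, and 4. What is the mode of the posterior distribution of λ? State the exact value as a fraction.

Total count: 14 + 9 + 13 + 8 + 10 + 8 + 4 + 5 + 4 = 75.
Total exposure: 9 months.
The Gamma prior is conjugate for the Poisson rate, so λ | data ~ Gamma(32+75, 7+9) = Gamma(107, 16).
Posterior mode = (α'−1)/β' = 106/16 = 53/8.

53/8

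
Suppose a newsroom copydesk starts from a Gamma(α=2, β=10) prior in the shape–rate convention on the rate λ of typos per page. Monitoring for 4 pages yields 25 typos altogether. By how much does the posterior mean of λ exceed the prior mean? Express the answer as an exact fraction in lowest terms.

121/70

Total count 25 over total exposure 4 pages.
Conjugate update: add total count to the shape and total exposure to the rate, giving Gamma(27, 14).
Posterior mean = 27/14 = 27/14; prior mean = 2/10 = 1/5. Difference = 27/14 − 1/5 = 121/70.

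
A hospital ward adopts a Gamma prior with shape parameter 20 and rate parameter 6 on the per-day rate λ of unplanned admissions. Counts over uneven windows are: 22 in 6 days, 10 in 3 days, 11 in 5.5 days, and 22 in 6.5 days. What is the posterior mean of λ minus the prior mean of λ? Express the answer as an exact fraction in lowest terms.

Total count: 22 + 10 + 11 + 22 = 65.
Total exposure: 6 + 3 + 5.5 + 6.5 = 21 days.
The Gamma prior is conjugate for the Poisson rate, so λ | data ~ Gamma(20+65, 6+21) = Gamma(85, 27).
Posterior mean = 85/27 = 85/27; prior mean = 20/6 = 10/3. Difference = 85/27 − 10/3 = -5/27.

-5/27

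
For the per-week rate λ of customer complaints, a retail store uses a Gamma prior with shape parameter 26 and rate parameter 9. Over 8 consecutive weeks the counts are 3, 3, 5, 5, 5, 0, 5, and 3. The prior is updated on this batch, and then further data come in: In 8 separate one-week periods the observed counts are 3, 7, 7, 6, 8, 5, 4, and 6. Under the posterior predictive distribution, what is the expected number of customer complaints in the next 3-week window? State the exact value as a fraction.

Total count: 3 + 3 + 5 + 5 + 5 + 0 + 5 + 3 = 29.
Total exposure: 8 weeks.
After the first batch: Gamma(26 + 29, 9 + 8) = Gamma(55, 17).
Total count: 3 + 7 + 7 + 6 + 8 + 5 + 4 + 6 = 46.
Total exposure: 8 weeks.
After the second batch: Gamma(55 + 46, 17 + 8) = Gamma(101, 25).
Predictive mean over a 3-week window = T·E[λ|data] = 3·101/25 = 303/25.

303/25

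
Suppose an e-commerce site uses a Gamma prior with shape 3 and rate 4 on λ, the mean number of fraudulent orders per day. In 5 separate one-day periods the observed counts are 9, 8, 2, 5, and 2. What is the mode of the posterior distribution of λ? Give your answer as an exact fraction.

28/9

Total count: 9 + 8 + 2 + 5 + 2 = 26.
Total exposure: 5 days.
Posterior: α' = 3 + 26 = 29, β' = 4 + 5 = 9.
Posterior mode = (α'−1)/β' = 28/9.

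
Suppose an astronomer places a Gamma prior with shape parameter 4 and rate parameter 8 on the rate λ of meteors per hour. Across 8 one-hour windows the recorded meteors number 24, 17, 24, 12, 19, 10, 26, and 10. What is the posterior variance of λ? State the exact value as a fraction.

73/128

Total count: 24 + 17 + 24 + 12 + 19 + 10 + 26 + 10 = 142.
Total exposure: 8 hours.
Conjugate update: add total count to the shape and total exposure to the rate, giving Gamma(146, 16).
Posterior variance = α'/β'² = 146/256 = 73/128.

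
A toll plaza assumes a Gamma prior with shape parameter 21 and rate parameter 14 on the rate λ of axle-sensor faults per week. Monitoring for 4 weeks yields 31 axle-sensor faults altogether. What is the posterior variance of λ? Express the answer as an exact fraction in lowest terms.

13/81

Total count 31 over total exposure 4 weeks.
By Gamma–Poisson conjugacy, the posterior is Gamma(α + Σx, β + Σt) = Gamma(21 + 31, 14 + 4) = Gamma(52, 18).
Posterior variance = α'/β'² = 52/324 = 13/81.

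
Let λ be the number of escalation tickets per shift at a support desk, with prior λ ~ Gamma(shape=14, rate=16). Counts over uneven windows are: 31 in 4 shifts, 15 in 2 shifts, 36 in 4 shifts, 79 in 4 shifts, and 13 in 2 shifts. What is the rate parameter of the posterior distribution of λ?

Total count: 31 + 15 + 36 + 79 + 13 = 174.
Total exposure: 4 + 2 + 4 + 4 + 2 = 16 shifts.
The Gamma prior is conjugate for the Poisson rate, so λ | data ~ Gamma(14+174, 16+16) = Gamma(188, 32).

32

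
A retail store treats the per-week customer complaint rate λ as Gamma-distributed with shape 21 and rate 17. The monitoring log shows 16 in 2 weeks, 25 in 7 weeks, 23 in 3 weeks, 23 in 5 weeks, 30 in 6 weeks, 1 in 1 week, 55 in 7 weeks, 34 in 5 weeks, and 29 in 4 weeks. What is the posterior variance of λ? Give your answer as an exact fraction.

257/3249

Total count: 16 + 25 + 23 + 23 + 30 + 1 + 55 + 34 + 29 = 236.
Total exposure: 2 + 7 + 3 + 5 + 6 + 1 + 7 + 5 + 4 = 40 weeks.
The Gamma prior is conjugate for the Poisson rate, so λ | data ~ Gamma(21+236, 17+40) = Gamma(257, 57).
Posterior variance = α'/β'² = 257/3249.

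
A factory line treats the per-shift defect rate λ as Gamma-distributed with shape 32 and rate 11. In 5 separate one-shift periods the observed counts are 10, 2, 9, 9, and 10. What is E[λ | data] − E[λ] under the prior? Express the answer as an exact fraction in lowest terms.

Total count: 10 + 2 + 9 + 9 + 10 = 40.
Total exposure: 5 shifts.
Posterior: α' = 32 + 40 = 72, β' = 11 + 5 = 16.
Posterior mean = 72/16 = 9/2; prior mean = 32/11 = 32/11. Difference = 9/2 − 32/11 = 35/22.

35/22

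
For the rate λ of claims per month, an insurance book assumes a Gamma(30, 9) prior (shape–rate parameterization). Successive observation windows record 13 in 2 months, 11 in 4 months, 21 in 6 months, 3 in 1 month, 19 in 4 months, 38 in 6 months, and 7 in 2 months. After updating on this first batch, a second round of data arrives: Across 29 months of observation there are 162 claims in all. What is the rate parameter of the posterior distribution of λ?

Total count: 13 + 11 + 21 + 3 + 19 + 38 + 7 = 112.
Total exposure: 2 + 4 + 6 + 1 + 4 + 6 + 2 = 25 months.
After the first batch: Gamma(30 + 112, 9 + 25) = Gamma(142, 34).
Total count 162 over total exposure 29 months.
After the second batch: Gamma(142 + 162, 34 + 29) = Gamma(304, 63).

63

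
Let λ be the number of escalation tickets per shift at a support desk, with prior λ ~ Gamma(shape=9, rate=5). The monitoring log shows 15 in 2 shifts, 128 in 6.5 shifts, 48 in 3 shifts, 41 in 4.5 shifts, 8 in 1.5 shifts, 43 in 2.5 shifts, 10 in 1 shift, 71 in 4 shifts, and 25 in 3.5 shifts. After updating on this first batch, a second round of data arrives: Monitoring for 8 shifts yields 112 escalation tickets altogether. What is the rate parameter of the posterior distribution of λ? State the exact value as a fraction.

83/2

Total count: 15 + 128 + 48 + 41 + 8 + 43 + 10 + 71 + 25 = 389.
Total exposure: 2 + 6.5 + 3 + 4.5 + 1.5 + 2.5 + 1 + 4 + 3.5 = 28.5 shifts.
After the first batch: Gamma(9 + 389, 5 + 28.5) = Gamma(398, 67/2).
Total count 112 over total exposure 8 shifts.
After the second batch: Gamma(398 + 112, 67/2 + 8) = Gamma(510, 83/2).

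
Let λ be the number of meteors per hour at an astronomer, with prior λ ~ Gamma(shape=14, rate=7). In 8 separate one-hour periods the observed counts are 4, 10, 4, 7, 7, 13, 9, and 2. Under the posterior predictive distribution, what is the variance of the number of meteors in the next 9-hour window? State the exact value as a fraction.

Total count: 4 + 10 + 4 + 7 + 7 + 13 + 9 + 2 = 56.
Total exposure: 8 hours.
Gamma(α, β) with Poisson data over total exposure Σt gives posterior Gamma(α+Σx, β+Σt) = Gamma(70, 15).
The posterior predictive for a window of length T is Negative Binomial with variance T·α'·(β'+T)/β'² = 9·70·24/225 = 336/5.

336/5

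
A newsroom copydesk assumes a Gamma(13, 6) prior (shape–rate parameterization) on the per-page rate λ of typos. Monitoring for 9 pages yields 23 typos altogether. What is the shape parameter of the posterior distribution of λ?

36

Total count 23 over total exposure 9 pages.
Gamma(α, β) with Poisson data over total exposure Σt gives posterior Gamma(α+Σx, β+Σt) = Gamma(36, 15).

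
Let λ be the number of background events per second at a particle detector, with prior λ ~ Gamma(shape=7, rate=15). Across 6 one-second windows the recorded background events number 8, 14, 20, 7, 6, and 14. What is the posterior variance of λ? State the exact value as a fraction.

76/441

Total count: 8 + 14 + 20 + 7 + 6 + 14 = 69.
Total exposure: 6 seconds.
By Gamma–Poisson conjugacy, the posterior is Gamma(α + Σx, β + Σt) = Gamma(7 + 69, 15 + 6) = Gamma(76, 21).
Posterior variance = α'/β'² = 76/441.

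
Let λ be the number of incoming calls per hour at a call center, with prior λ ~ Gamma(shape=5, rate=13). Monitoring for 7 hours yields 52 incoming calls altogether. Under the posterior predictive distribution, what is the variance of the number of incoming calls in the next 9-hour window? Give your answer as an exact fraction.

Total count 52 over total exposure 7 hours.
Gamma(α, β) with Poisson data over total exposure Σt gives posterior Gamma(α+Σx, β+Σt) = Gamma(57, 20).
The posterior predictive for a window of length T is Negative Binomial with variance T·α'·(β'+T)/β'² = 9·57·29/400 = 14877/400.

14877/400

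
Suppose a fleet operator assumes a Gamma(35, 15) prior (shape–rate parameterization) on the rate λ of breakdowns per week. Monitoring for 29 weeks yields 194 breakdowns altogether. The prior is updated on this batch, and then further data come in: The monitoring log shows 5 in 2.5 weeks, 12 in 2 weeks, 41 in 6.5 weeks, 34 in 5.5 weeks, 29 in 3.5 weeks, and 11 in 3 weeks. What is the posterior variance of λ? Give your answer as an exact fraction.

Total count 194 over total exposure 29 weeks.
After the first batch: Gamma(35 + 194, 15 + 29) = Gamma(229, 44).
Total count: 5 + 12 + 41 + 34 + 29 + 11 = 132.
Total exposure: 2.5 + 2 + 6.5 + 5.5 + 3.5 + 3 = 23 weeks.
After the second batch: Gamma(229 + 132, 44 + 23) = Gamma(361, 67).
Posterior variance = α'/β'² = 361/4489.

361/4489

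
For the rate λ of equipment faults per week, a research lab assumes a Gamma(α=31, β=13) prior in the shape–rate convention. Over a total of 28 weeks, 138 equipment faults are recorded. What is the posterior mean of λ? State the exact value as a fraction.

Total count 138 over total exposure 28 weeks.
The Gamma prior is conjugate for the Poisson rate, so λ | data ~ Gamma(31+138, 13+28) = Gamma(169, 41).
Posterior mean = α'/β' = 169/41.

169/41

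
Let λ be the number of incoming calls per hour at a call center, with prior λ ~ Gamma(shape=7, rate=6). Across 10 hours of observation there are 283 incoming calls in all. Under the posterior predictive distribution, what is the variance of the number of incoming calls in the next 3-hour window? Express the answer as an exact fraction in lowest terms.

8265/128

Total count 283 over total exposure 10 hours.
Gamma(α, β) with Poisson data over total exposure Σt gives posterior Gamma(α+Σx, β+Σt) = Gamma(290, 16).
The posterior predictive for a window of length T is Negative Binomial with variance T·α'·(β'+T)/β'² = 3·290·19/256 = 8265/128.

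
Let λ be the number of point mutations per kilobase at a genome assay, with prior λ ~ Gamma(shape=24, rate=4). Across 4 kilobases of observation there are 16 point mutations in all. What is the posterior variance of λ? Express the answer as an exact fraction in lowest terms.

5/8

Total count 16 over total exposure 4 kilobases.
The Gamma prior is conjugate for the Poisson rate, so λ | data ~ Gamma(24+16, 4+4) = Gamma(40, 8).
Posterior variance = α'/β'² = 40/64 = 5/8.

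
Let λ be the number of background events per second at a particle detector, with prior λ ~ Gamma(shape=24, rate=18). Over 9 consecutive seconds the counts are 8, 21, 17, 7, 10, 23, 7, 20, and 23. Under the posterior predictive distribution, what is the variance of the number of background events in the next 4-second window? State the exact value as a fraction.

Total count: 8 + 21 + 17 + 7 + 10 + 23 + 7 + 20 + 23 = 136.
Total exposure: 9 seconds.
By Gamma–Poisson conjugacy, the posterior is Gamma(α + Σx, β + Σt) = Gamma(24 + 136, 18 + 9) = Gamma(160, 27).
The posterior predictive for a window of length T is Negative Binomial with variance T·α'·(β'+T)/β'² = 4·160·31/729 = 19840/729.

19840/729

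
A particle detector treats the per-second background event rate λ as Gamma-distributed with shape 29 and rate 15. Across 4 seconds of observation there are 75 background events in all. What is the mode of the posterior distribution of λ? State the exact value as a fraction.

103/19

Total count 75 over total exposure 4 seconds.
The Gamma prior is conjugate for the Poisson rate, so λ | data ~ Gamma(29+75, 15+4) = Gamma(104, 19).
Posterior mode = (α'−1)/β' = 103/19.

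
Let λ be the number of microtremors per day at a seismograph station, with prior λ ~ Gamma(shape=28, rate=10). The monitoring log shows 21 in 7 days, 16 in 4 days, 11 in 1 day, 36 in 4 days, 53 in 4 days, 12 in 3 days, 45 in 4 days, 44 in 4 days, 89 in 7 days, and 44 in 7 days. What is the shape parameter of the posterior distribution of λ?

Total count: 21 + 16 + 11 + 36 + 53 + 12 + 45 + 44 + 89 + 44 = 371.
Total exposure: 7 + 4 + 1 + 4 + 4 + 3 + 4 + 4 + 7 + 7 = 45 days.
Conjugate update: add total count to the shape and total exposure to the rate, giving Gamma(399, 55).

399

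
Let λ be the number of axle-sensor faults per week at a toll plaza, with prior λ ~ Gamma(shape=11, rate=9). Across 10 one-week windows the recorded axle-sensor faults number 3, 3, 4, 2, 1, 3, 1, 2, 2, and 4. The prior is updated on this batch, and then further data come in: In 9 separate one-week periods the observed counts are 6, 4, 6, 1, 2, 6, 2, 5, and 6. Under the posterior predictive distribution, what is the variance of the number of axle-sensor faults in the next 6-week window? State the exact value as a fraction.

Total count: 3 + 3 + 4 + 2 + 1 + 3 + 1 + 2 + 2 + 4 = 25.
Total exposure: 10 weeks.
After the first batch: Gamma(11 + 25, 9 + 10) = Gamma(36, 19).
Total count: 6 + 4 + 6 + 1 + 2 + 6 + 2 + 5 + 6 = 38.
Total exposure: 9 weeks.
After the second batch: Gamma(36 + 38, 19 + 9) = Gamma(74, 28).
The posterior predictive for a window of length T is Negative Binomial with variance T·α'·(β'+T)/β'² = 6·74·34/784 = 1887/98.

1887/98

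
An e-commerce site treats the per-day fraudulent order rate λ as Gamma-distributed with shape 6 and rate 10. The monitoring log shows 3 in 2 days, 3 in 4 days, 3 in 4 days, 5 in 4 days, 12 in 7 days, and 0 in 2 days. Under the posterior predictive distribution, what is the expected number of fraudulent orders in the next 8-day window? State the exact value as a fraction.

256/33

Total count: 3 + 3 + 3 + 5 + 12 + 0 = 26.
Total exposure: 2 + 4 + 4 + 4 + 7 + 2 = 23 days.
By Gamma–Poisson conjugacy, the posterior is Gamma(α + Σx, β + Σt) = Gamma(6 + 26, 10 + 23) = Gamma(32, 33).
Predictive mean over an 8-day window = T·E[λ|data] = 8·32/33 = 256/33.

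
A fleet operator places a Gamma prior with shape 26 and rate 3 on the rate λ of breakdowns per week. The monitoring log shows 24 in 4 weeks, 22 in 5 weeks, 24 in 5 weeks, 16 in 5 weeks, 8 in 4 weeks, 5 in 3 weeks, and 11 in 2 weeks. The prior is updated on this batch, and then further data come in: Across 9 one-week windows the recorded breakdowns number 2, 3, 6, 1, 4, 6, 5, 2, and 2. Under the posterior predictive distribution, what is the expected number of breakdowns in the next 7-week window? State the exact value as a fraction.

1169/40

Total count: 24 + 22 + 24 + 16 + 8 + 5 + 11 = 110.
Total exposure: 4 + 5 + 5 + 5 + 4 + 3 + 2 = 28 weeks.
After the first batch: Gamma(26 + 110, 3 + 28) = Gamma(136, 31).
Total count: 2 + 3 + 6 + 1 + 4 + 6 + 5 + 2 + 2 = 31.
Total exposure: 9 weeks.
After the second batch: Gamma(136 + 31, 31 + 9) = Gamma(167, 40).
Predictive mean over a 7-week window = T·E[λ|data] = 7·167/40 = 1169/40.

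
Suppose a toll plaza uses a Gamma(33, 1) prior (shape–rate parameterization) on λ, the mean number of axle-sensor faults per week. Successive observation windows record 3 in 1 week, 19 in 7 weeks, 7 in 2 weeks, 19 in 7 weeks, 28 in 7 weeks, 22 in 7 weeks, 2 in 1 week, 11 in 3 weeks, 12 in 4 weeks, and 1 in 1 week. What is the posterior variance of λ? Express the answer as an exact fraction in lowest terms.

Total count: 3 + 19 + 7 + 19 + 28 + 22 + 2 + 11 + 12 + 1 = 124.
Total exposure: 1 + 7 + 2 + 7 + 7 + 7 + 1 + 3 + 4 + 1 = 40 weeks.
By Gamma–Poisson conjugacy, the posterior is Gamma(α + Σx, β + Σt) = Gamma(33 + 124, 1 + 40) = Gamma(157, 41).
Posterior variance = α'/β'² = 157/1681.

157/1681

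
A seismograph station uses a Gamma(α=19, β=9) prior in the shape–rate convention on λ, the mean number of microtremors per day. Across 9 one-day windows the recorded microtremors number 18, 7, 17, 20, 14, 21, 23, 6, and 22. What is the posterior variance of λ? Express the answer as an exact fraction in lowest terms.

Total count: 18 + 7 + 17 + 20 + 14 + 21 + 23 + 6 + 22 = 148.
Total exposure: 9 days.
Conjugate update: add total count to the shape and total exposure to the rate, giving Gamma(167, 18).
Posterior variance = α'/β'² = 167/324.

167/324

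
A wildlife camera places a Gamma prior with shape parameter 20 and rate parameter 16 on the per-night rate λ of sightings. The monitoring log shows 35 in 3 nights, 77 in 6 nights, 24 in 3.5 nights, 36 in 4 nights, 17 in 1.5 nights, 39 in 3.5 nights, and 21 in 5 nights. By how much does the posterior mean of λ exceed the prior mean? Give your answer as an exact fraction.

1727/340

Total count: 35 + 77 + 24 + 36 + 17 + 39 + 21 = 249.
Total exposure: 3 + 6 + 3.5 + 4 + 1.5 + 3.5 + 5 = 26.5 nights.
Posterior: α' = 20 + 249 = 269, β' = 16 + 26.5 = 85/2.
Posterior mean = 269/(85/2) = 538/85; prior mean = 20/16 = 5/4. Difference = 538/85 − 5/4 = 1727/340.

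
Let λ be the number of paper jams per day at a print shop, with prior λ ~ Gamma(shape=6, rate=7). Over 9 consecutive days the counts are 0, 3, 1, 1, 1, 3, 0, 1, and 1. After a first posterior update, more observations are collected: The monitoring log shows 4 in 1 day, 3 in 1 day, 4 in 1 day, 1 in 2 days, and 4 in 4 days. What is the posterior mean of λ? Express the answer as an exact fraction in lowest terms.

33/25

Total count: 0 + 3 + 1 + 1 + 1 + 3 + 0 + 1 + 1 = 11.
Total exposure: 9 days.
After the first batch: Gamma(6 + 11, 7 + 9) = Gamma(17, 16).
Total count: 4 + 3 + 4 + 1 + 4 = 16.
Total exposure: 1 + 1 + 1 + 2 + 4 = 9 days.
After the second batch: Gamma(17 + 16, 16 + 9) = Gamma(33, 25).
Posterior mean = α'/β' = 33/25.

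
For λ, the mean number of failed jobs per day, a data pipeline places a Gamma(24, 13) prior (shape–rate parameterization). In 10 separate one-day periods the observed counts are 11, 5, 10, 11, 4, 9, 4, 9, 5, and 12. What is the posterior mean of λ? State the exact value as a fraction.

104/23

Total count: 11 + 5 + 10 + 11 + 4 + 9 + 4 + 9 + 5 + 12 = 80.
Total exposure: 10 days.
The Gamma prior is conjugate for the Poisson rate, so λ | data ~ Gamma(24+80, 13+10) = Gamma(104, 23).
Posterior mean = α'/β' = 104/23.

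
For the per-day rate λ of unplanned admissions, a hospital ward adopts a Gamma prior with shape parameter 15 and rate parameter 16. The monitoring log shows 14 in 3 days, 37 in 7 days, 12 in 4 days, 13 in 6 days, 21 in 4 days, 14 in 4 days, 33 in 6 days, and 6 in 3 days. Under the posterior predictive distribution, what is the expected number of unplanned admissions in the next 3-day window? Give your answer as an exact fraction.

Total count: 14 + 37 + 12 + 13 + 21 + 14 + 33 + 6 = 150.
Total exposure: 3 + 7 + 4 + 6 + 4 + 4 + 6 + 3 = 37 days.
Posterior: α' = 15 + 150 = 165, β' = 16 + 37 = 53.
Predictive mean over a 3-day window = T·E[λ|data] = 3·165/53 = 495/53.

495/53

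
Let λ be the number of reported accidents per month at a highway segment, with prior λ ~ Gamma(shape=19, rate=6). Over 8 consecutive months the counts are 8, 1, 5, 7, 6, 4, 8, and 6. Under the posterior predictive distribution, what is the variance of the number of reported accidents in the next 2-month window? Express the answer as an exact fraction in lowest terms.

Total count: 8 + 1 + 5 + 7 + 6 + 4 + 8 + 6 = 45.
Total exposure: 8 months.
Conjugate update: add total count to the shape and total exposure to the rate, giving Gamma(64, 14).
The posterior predictive for a window of length T is Negative Binomial with variance T·α'·(β'+T)/β'² = 2·64·16/196 = 512/49.

512/49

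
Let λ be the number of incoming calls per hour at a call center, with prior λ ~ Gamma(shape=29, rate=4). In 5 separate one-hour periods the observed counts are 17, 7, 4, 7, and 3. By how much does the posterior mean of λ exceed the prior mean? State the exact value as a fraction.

Total count: 17 + 7 + 4 + 7 + 3 = 38.
Total exposure: 5 hours.
Conjugate update: add total count to the shape and total exposure to the rate, giving Gamma(67, 9).
Posterior mean = 67/9 = 67/9; prior mean = 29/4 = 29/4. Difference = 67/9 − 29/4 = 7/36.

7/36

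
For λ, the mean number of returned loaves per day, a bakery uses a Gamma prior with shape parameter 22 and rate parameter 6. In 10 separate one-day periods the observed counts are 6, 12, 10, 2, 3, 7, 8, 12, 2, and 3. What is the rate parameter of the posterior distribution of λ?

16

Total count: 6 + 12 + 10 + 2 + 3 + 7 + 8 + 12 + 2 + 3 = 65.
Total exposure: 10 days.
The Gamma prior is conjugate for the Poisson rate, so λ | data ~ Gamma(22+65, 6+10) = Gamma(87, 16).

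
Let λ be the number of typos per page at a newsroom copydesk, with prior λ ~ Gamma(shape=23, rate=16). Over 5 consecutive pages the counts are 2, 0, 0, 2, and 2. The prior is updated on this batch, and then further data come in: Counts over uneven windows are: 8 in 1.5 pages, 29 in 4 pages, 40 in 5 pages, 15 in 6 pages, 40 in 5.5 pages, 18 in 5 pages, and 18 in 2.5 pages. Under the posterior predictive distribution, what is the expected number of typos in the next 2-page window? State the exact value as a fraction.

788/101

Total count: 2 + 0 + 0 + 2 + 2 = 6.
Total exposure: 5 pages.
After the first batch: Gamma(23 + 6, 16 + 5) = Gamma(29, 21).
Total count: 8 + 29 + 40 + 15 + 40 + 18 + 18 = 168.
Total exposure: 1.5 + 4 + 5 + 6 + 5.5 + 5 + 2.5 = 29.5 pages.
After the second batch: Gamma(29 + 168, 21 + 29.5) = Gamma(197, 101/2).
Predictive mean over a 2-page window = T·E[λ|data] = 2·197/(101/2) = 788/101.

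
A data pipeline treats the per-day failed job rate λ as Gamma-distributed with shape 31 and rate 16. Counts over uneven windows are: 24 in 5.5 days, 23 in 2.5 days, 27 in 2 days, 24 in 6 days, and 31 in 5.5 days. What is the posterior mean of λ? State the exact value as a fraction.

Total count: 24 + 23 + 27 + 24 + 31 = 129.
Total exposure: 5.5 + 2.5 + 2 + 6 + 5.5 = 21.5 days.
The Gamma prior is conjugate for the Poisson rate, so λ | data ~ Gamma(31+129, 16+21.5) = Gamma(160, 75/2).
Posterior mean = α'/β' = 160/(75/2) = 64/15.

64/15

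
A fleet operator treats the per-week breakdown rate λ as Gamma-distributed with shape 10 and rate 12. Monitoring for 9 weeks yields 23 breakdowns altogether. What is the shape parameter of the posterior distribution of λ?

33

Total count 23 over total exposure 9 weeks.
The Gamma prior is conjugate for the Poisson rate, so λ | data ~ Gamma(10+23, 12+9) = Gamma(33, 21).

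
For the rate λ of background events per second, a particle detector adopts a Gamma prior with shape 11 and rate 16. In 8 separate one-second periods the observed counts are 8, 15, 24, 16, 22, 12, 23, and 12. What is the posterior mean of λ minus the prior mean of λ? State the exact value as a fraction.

253/48

Total count: 8 + 15 + 24 + 16 + 22 + 12 + 23 + 12 = 132.
Total exposure: 8 seconds.
Gamma(α, β) with Poisson data over total exposure Σt gives posterior Gamma(α+Σx, β+Σt) = Gamma(143, 24).
Posterior mean = 143/24 = 143/24; prior mean = 11/16 = 11/16. Difference = 143/24 − 11/16 = 253/48.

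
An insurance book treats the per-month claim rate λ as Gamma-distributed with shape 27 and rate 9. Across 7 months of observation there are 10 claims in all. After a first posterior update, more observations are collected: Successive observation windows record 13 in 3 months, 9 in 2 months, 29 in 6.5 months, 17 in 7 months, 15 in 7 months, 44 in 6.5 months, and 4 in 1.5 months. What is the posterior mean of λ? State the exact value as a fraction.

112/33

Total count 10 over total exposure 7 months.
After the first batch: Gamma(27 + 10, 9 + 7) = Gamma(37, 16).
Total count: 13 + 9 + 29 + 17 + 15 + 44 + 4 = 131.
Total exposure: 3 + 2 + 6.5 + 7 + 7 + 6.5 + 1.5 = 33.5 months.
After the second batch: Gamma(37 + 131, 16 + 33.5) = Gamma(168, 99/2).
Posterior mean = α'/β' = 168/(99/2) = 112/33.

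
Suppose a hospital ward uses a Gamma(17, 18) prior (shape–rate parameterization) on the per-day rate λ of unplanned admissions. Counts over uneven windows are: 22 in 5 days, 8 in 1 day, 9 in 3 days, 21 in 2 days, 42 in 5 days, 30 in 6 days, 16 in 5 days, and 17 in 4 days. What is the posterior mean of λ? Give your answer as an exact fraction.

26/7

Total count: 22 + 8 + 9 + 21 + 42 + 30 + 16 + 17 = 165.
Total exposure: 5 + 1 + 3 + 2 + 5 + 6 + 5 + 4 = 31 days.
Posterior: α' = 17 + 165 = 182, β' = 18 + 31 = 49.
Posterior mean = α'/β' = 182/49 = 26/7.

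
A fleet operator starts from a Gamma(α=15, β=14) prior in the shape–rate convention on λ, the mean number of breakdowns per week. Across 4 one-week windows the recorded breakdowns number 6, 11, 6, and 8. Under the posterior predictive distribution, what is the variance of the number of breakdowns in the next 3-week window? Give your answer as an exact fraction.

Total count: 6 + 11 + 6 + 8 = 31.
Total exposure: 4 weeks.
Posterior: α' = 15 + 31 = 46, β' = 14 + 4 = 18.
The posterior predictive for a window of length T is Negative Binomial with variance T·α'·(β'+T)/β'² = 3·46·21/324 = 161/18.

161/18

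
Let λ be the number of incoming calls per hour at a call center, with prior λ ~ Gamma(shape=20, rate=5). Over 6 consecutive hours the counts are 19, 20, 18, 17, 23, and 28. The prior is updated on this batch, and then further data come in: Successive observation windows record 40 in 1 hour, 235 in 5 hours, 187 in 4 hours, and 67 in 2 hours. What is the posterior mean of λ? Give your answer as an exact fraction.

Total count: 19 + 20 + 18 + 17 + 23 + 28 = 125.
Total exposure: 6 hours.
After the first batch: Gamma(20 + 125, 5 + 6) = Gamma(145, 11).
Total count: 40 + 235 + 187 + 67 = 529.
Total exposure: 1 + 5 + 4 + 2 = 12 hours.
After the second batch: Gamma(145 + 529, 11 + 12) = Gamma(674, 23).
Posterior mean = α'/β' = 674/23.

674/23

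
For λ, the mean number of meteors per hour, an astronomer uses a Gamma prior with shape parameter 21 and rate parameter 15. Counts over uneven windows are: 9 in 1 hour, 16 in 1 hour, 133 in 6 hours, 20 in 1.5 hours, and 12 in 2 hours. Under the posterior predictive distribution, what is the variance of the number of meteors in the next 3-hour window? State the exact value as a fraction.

Total count: 9 + 16 + 133 + 20 + 12 = 190.
Total exposure: 1 + 1 + 6 + 1.5 + 2 = 11.5 hours.
Conjugate update: add total count to the shape and total exposure to the rate, giving Gamma(211, 53/2).
The posterior predictive for a window of length T is Negative Binomial with variance T·α'·(β'+T)/β'² = 3·211·(59/2)/(2809/4) = 74694/2809.

74694/2809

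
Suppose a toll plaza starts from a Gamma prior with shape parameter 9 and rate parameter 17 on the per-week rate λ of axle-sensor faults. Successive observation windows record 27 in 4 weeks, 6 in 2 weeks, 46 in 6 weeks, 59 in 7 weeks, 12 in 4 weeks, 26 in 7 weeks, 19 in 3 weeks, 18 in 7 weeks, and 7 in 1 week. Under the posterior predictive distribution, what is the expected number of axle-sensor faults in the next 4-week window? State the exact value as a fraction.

Total count: 27 + 6 + 46 + 59 + 12 + 26 + 19 + 18 + 7 = 220.
Total exposure: 4 + 2 + 6 + 7 + 4 + 7 + 3 + 7 + 1 = 41 weeks.
By Gamma–Poisson conjugacy, the posterior is Gamma(α + Σx, β + Σt) = Gamma(9 + 220, 17 + 41) = Gamma(229, 58).
Predictive mean over a 4-week window = T·E[λ|data] = 4·229/58 = 458/29.

458/29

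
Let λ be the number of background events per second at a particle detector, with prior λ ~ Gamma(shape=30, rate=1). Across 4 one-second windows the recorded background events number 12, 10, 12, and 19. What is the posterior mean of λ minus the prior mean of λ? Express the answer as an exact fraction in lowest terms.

-67/5

Total count: 12 + 10 + 12 + 19 = 53.
Total exposure: 4 seconds.
Gamma(α, β) with Poisson data over total exposure Σt gives posterior Gamma(α+Σx, β+Σt) = Gamma(83, 5).
Posterior mean = 83/5 = 83/5; prior mean = 30/1 = 30. Difference = 83/5 − 30 = -67/5.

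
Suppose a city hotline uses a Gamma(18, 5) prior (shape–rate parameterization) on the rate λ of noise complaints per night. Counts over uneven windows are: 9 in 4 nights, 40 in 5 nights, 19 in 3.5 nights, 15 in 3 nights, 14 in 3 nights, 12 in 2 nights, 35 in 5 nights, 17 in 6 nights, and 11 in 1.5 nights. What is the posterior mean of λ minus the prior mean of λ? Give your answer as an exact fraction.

7/5

Total count: 9 + 40 + 19 + 15 + 14 + 12 + 35 + 17 + 11 = 172.
Total exposure: 4 + 5 + 3.5 + 3 + 3 + 2 + 5 + 6 + 1.5 = 33 nights.
By Gamma–Poisson conjugacy, the posterior is Gamma(α + Σx, β + Σt) = Gamma(18 + 172, 5 + 33) = Gamma(190, 38).
Posterior mean = 190/38 = 5; prior mean = 18/5 = 18/5. Difference = 5 − 18/5 = 7/5.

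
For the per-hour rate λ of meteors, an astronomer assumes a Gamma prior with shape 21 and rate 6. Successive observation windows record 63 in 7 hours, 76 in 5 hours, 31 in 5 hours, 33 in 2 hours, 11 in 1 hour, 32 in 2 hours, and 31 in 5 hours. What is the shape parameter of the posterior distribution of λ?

Total count: 63 + 76 + 31 + 33 + 11 + 32 + 31 = 277.
Total exposure: 7 + 5 + 5 + 2 + 1 + 2 + 5 = 27 hours.
Gamma(α, β) with Poisson data over total exposure Σt gives posterior Gamma(α+Σx, β+Σt) = Gamma(298, 33).

298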